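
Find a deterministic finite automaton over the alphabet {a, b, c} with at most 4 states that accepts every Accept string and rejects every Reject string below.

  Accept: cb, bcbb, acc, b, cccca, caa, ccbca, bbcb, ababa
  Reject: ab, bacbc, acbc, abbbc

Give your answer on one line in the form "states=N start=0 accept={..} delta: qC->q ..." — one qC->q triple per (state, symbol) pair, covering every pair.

states=3 start=0 accept={0,1} delta: 0a->1 0b->0 0c->0 1a->0 1b->2 1c->1 2a->0 2b->1 2c->2

Fold the examples into a partial DFA from state 0: repeatedly fix the first undefined (state, symbol) met by the shortest-then-alphabetical prefix, trying targets in increasing order and rejecting any under which an Accept and a Reject string meet in one state with the same remainder; add a state when all current targets are rejected. Accepting states are where Accept strings end.
a: 0a undefined. 0a->0: no, b/ab meet in 0 with "b" left. Open state 1: 0a->1.
b: 0b undefined. 0b->0: ok.
c: 0c undefined. 0c->0: ok.
ab: 1b undefined. 1b->0: no, cb/ab meet in 0. 1b->1: no, cccca/ab meet in 1. Open state 2: 1b->2.
ac: 1c undefined. 1c->0: no, cb/bacbc meet in 0. 1c->1: ok.
aba: 2a undefined. 2a->0: ok.
abb: 2b undefined. 2b->0: no, cb/abbbc meet in 0. 2b->1: ok.
caa: 1a undefined. 1a->0: ok.
acbc: 2c undefined. 2c->0: no, cb/bacbc meet in 0. 2c->1: no, acc/bacbc meet in 1. 2c->2: ok.
All examples now run through 3 states with every (state, symbol) defined. Accept strings end in {0,1}, Reject strings end in {2}; accept={0,1}.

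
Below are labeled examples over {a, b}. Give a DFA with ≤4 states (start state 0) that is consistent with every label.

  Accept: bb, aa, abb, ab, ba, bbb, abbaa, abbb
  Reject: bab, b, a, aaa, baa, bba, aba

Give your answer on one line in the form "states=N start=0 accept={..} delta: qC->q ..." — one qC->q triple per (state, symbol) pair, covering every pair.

Fold the examples into a partial DFA from state 0: repeatedly fix the first undefined (state, symbol) met by the shortest-then-alphabetical prefix, trying targets in increasing order and rejecting any under which an Accept and a Reject string meet in one state with the same remainder; add a state when all current targets are rejected. Accepting states are where Accept strings end.
a: 0a undefined. 0a->0: no, aa/a meet in 0. Open state 1: 0a->1.
b: 0b undefined. 0b->0: no, bb/b meet in 0. 0b->1: ok.
aa: 1a undefined. 1a->0: ok.
ab: 1b undefined. 1b->0: no, abb/bab meet in 1. 1b->1: no, bb/bab meet in 1. Open state 2: 1b->2.
aba: 2a undefined. 2a->0: no, aa/bba meet in 0. 2a->1: ok.
abb: 2b undefined. 2b->0: no, abbb/bab meet in 1. 2b->1: no, abb/bab meet in 1. 2b->2: ok.
All examples now run through 3 states with every (state, symbol) defined. Accept strings end in {0,2}, Reject strings end in {1}; accept={0,2}.

states=3 start=0 accept={0,2} delta: 0a->1 0b->1 1a->0 1b->2 2a->1 2b->2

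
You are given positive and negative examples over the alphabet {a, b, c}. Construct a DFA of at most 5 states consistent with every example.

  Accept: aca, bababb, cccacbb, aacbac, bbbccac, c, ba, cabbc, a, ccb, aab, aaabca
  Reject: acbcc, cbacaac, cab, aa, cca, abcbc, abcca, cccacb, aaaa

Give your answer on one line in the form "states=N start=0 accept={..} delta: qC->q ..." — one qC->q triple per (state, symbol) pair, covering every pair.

Grow the machine one transition at a time. Run the examples from 0; the earliest place one falls off (shortest prefix, ties alphabetical) gets sent to the lowest-numbered state that keeps every Accept/Reject pair distinguishable — a pair clashes when both reach the same state with identical unread suffix — and to a fresh state only if none does.
a: 0a undefined. 0a->0: no, a/aa meet in 0. Open state 1: 0a->1.
b: 0b undefined. 0b->0: ok.
c: 0c undefined. 0c->0: no, ba/cca meet in 1. 0c->1: no, aca/cca meet in 1 with "ca" left. Open state 2: 0c->2.
aa: 1a undefined. 1a->0: no, aab/aa meet in 0. 1a->1: no, ba/aa meet in 1. 1a->2: no, c/aa meet in 2. Open state 3: 1a->3.
ab: 1b undefined. 1b->0: ok.
ac: 1c undefined. 1c->0: ok.
ca: 2a undefined. 2a->0: no, bababb/cab meet in 0. 2a->1: no, bababb/cab meet in 0. 2a->2: ok.
cb: 2b undefined. 2b->0: no, bababb/cab meet in 0. 2b->1: no, aca/cab meet in 1. 2b->2: no, c/cab meet in 2. 2b->3: ok.
cc: 2c undefined. 2c->0: no, aca/cca meet in 1. 2c->1: no, aca/acbcc meet in 1. 2c->2: no, bbbccac/acbcc meet in 2. 2c->3: ok.
aaa: 3a undefined. 3a->0: no, aca/aaaa meet in 1. 3a->1: no, aca/cca meet in 1. 3a->2: no, bbbccac/acbcc meet in 3. 3a->3: no, bbbccac/abcbc meet in 3 with "c" left. Open state 4: 3a->4.
aab: 3b undefined. 3b->0: ok.
aac: 3c undefined. 3c->0: no, bababb/abcbc meet in 0. 3c->1: no, aca/abcbc meet in 1. 3c->2: no, bababb/cccacb meet in 0. 3c->3: ok.
aaaa: 4a undefined. 4a->0: no, bababb/aaaa meet in 0. 4a->1: no, aca/aaaa meet in 1. 4a->2: no, c/aaaa meet in 2. 4a->3: ok.
aaab: 4b undefined. 4b->0: ok.
cbac: 4c undefined. 4c->0: no, bababb/cccacb meet in 0. 4c->1: no, aca/cbacaac meet in 1. 4c->2: ok.
All examples now run through 5 states with every (state, symbol) defined. Accept strings end in {0,1,2}, Reject strings end in {3,4}; accept={0,1,2}.

states=5 start=0 accept={0,1,2} delta: 0a->1 0b->0 0c->2 1a->3 1b->0 1c->0 2a->2 2b->3 2c->3 3a->4 3b->0 3c->3 4a->3 4b->0 4c->2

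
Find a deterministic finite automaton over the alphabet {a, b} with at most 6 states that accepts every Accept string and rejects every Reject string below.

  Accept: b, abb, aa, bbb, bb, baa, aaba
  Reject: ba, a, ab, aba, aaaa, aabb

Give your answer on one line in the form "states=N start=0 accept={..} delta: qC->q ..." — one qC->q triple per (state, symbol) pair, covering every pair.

Fold the examples into a partial DFA from state 0: repeatedly fix the first undefined (state, symbol) met by the shortest-then-alphabetical prefix, trying targets in increasing order and rejecting any under which an Accept and a Reject string meet in one state with the same remainder; add a state when all current targets are rejected. Accepting states are where Accept strings end.
a: 0a undefined. 0a->0: no, b/ab meet in 0 with "b" left. Open state 1: 0a->1.
b: 0b undefined. 0b->0: ok.
aa: 1a undefined. 1a->0: no, b/aaaa meet in 0. 1a->1: no, abb/aabb meet in 1 with "bb" left. Open state 2: 1a->2.
ab: 1b undefined. 1b->0: no, b/ab meet in 0. 1b->1: no, abb/ba meet in 1. 1b->2: no, aa/ab meet in 2. Open state 3: 1b->3.
aaa: 2a undefined. 2a->0: ok.
aab: 2b undefined. 2b->0: no, b/aabb meet in 0. 2b->1: ok.
aba: 3a undefined. 3a->0: no, b/aba meet in 0. 3a->1: ok.
abb: 3b undefined. 3b->0: ok.
All examples now run through 4 states with every (state, symbol) defined. Accept strings end in {0,2}, Reject strings end in {1,3}; accept={0,2}.

states=4 start=0 accept={0,2} delta: 0a->1 0b->0 1a->2 1b->3 2a->0 2b->1 3a->1 3b->0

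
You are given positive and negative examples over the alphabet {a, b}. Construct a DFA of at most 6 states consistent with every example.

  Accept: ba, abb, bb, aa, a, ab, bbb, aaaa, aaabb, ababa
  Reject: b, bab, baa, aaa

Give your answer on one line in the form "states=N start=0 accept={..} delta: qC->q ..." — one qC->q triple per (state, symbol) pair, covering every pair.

Grow the machine one transition at a time. Run the examples from 0; the earliest place one falls off (shortest prefix, ties alphabetical) gets sent to the lowest-numbered state that keeps every Accept/Reject pair distinguishable — a pair clashes when both reach the same state with identical unread suffix — and to a fresh state only if none does.
a: 0a undefined. 0a->0: no, aa/aaa meet in 0. Open state 1: 0a->1.
b: 0b undefined. 0b->0: no, bb/b meet in 0. 0b->1: no, a/b meet in 1. Open state 2: 0b->2.
aa: 1a undefined. 1a->0: no, a/aaa meet in 1. 1a->1: no, aa/aaa meet in 1. 1a->2: no, ba/aaa meet in 2 with "a" left. Open state 3: 1a->3.
ab: 1b undefined. 1b->0: no, abb/b meet in 2. 1b->1: ok.
ba: 2a undefined. 2a->0: no, abb/baa meet in 1. 2a->1: no, ba/bab meet in 1. 2a->2: no, ba/b meet in 2. 2a->3: ok.
bb: 2b undefined. 2b->0: no, bbb/b meet in 2. 2b->1: ok.
aaa: 3a undefined. 3a->0: ok.
bab: 3b undefined. 3b->0: ok.
All examples now run through 4 states with every (state, symbol) defined. Accept strings end in {1,3}, Reject strings end in {0,2}; accept={1,3}.

states=4 start=0 accept={1,3} delta: 0a->1 0b->2 1a->3 1b->1 2a->3 2b->1 3a->0 3b->0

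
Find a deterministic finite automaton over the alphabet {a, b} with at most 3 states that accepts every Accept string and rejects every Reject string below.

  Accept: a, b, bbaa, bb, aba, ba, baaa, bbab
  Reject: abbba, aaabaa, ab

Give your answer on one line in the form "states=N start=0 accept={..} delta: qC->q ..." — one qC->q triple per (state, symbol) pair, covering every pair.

states=3 start=0 accept={1,2} delta: 0a->1 0b->2 1a->0 1b->0 2a->1 2b->1

Fold the examples into a partial DFA from state 0: repeatedly fix the first undefined (state, symbol) met by the shortest-then-alphabetical prefix, trying targets in increasing order and rejecting any under which an Accept and a Reject string meet in one state with the same remainder; add a state when all current targets are rejected. Accepting states are where Accept strings end.
a: 0a undefined. 0a->0: no, b/ab meet in 0 with "b" left. Open state 1: 0a->1.
b: 0b undefined. 0b->0: no, bbab/ab meet in 1 with "b" left. 0b->1: no, bb/ab meet in 1 with "b" left. Open state 2: 0b->2.
aa: 1a undefined. 1a->0: ok.
ab: 1b undefined. 1b->0: ok.
ba: 2a undefined. 2a->0: no, ba/aaabaa meet in 0. 2a->1: ok.
bb: 2b undefined. 2b->0: no, a/abbba meet in 1. 2b->1: ok.
All examples now run through 3 states with every (state, symbol) defined. Accept strings end in {1,2}, Reject strings end in {0}; accept={1,2}.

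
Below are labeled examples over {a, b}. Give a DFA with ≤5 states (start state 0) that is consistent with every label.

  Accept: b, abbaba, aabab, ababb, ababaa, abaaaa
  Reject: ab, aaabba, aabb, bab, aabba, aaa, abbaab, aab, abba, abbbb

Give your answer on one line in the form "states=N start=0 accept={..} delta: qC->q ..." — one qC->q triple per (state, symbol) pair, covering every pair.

Fold the examples into a partial DFA from state 0: repeatedly fix the first undefined (state, symbol) met by the shortest-then-alphabetical prefix, trying targets in increasing order and rejecting any under which an Accept and a Reject string meet in one state with the same remainder; add a state when all current targets are rejected. Accepting states are where Accept strings end.
a: 0a undefined. 0a->0: no, b/ab meet in 0 with "b" left. Open state 1: 0a->1.
b: 0b undefined. 0b->0: ok.
aa: 1a undefined. 1a->0: no, b/aabb meet in 0. 1a->1: ok.
ab: 1b undefined. 1b->0: no, b/ab meet in 0. 1b->1: no, abbaba/ab meet in 1. Open state 2: 1b->2.
aba: 2a undefined. 2a->0: no, ababaa/aaa meet in 1. 2a->1: no, aabab/ab meet in 2. 2a->2: no, aabab/aabb meet in 2 with "b" left. Open state 3: 2a->3.
abb: 2b undefined. 2b->0: no, b/aabb meet in 0. 2b->1: ok.
abaa: 3a undefined. 3a->0: no, abaaaa/aaabba meet in 1. 3a->1: no, abaaaa/aaabba meet in 1. 3a->2: no, abaaaa/ab meet in 2. 3a->3: ok.
abab: 3b undefined. 3b->0: no, ababaa/aaabba meet in 1. 3b->1: no, aabab/aaabba meet in 1. 3b->2: no, aabab/ab meet in 2. 3b->3: ok.
All examples now run through 4 states with every (state, symbol) defined. Accept strings end in {0,3}, Reject strings end in {1,2}; accept={0,3}.

states=4 start=0 accept={0,3} delta: 0a->1 0b->0 1a->1 1b->2 2a->3 2b->1 3a->3 3b->3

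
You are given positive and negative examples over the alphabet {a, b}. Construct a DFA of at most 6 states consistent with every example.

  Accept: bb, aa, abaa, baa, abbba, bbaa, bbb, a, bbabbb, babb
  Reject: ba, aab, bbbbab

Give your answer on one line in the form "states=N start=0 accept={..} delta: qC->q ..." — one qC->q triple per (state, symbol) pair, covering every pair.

Fold the examples into a partial DFA from state 0: repeatedly fix the first undefined (state, symbol) met by the shortest-then-alphabetical prefix, trying targets in increasing order and rejecting any under which an Accept and a Reject string meet in one state with the same remainder; add a state when all current targets are rejected. Accepting states are where Accept strings end.
a: 0a undefined. 0a->0: ok.
b: 0b undefined. 0b->0: no, bb/ba meet in 0. Open state 1: 0b->1.
ba: 1a undefined. 1a->0: no, aa/ba meet in 0. 1a->1: no, abaa/ba meet in 1. Open state 2: 1a->2.
bb: 1b undefined. 1b->0: no, abbba/ba meet in 2. 1b->1: no, bb/aab meet in 1. 1b->2: no, bb/ba meet in 2. Open state 3: 1b->3.
baa: 2a undefined. 2a->0: ok.
bab: 2b undefined. 2b->0: no, babb/aab meet in 1. 2b->1: ok.
bba: 3a undefined. 3a->0: ok.
bbb: 3b undefined. 3b->0: ok.
All examples now run through 4 states with every (state, symbol) defined. Accept strings end in {0,3}, Reject strings end in {1,2}; accept={0,3}.

states=4 start=0 accept={0,3} delta: 0a->0 0b->1 1a->2 1b->3 2a->0 2b->1 3a->0 3b->0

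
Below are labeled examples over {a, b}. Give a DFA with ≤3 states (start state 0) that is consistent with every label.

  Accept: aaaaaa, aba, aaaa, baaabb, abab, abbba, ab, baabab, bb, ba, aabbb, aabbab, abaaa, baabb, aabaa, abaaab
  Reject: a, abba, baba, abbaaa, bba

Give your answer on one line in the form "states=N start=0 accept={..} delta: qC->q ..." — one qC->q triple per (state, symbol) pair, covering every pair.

states=3 start=0 accept={0,2} delta: 0a->1 0b->2 1a->0 1b->2 2a->2 2b->0

Fold the examples into a partial DFA from state 0: repeatedly fix the first undefined (state, symbol) met by the shortest-then-alphabetical prefix, trying targets in increasing order and rejecting any under which an Accept and a Reject string meet in one state with the same remainder; add a state when all current targets are rejected. Accepting states are where Accept strings end.
a: 0a undefined. 0a->0: no, aaaaaa/a meet in 0. Open state 1: 0a->1.
b: 0b undefined. 0b->0: no, aba/baba meet in 1 with "ba" left. 0b->1: no, aba/bba meet in 1 with "ba" left. Open state 2: 0b->2.
aa: 1a undefined. 1a->0: ok.
ab: 1b undefined. 1b->0: no, aba/a meet in 1. 1b->1: no, aaaaaa/abba meet in 0. 1b->2: ok.
ba: 2a undefined. 2a->0: no, aaaaaa/baba meet in 0. 2a->1: no, aba/a meet in 1. 2a->2: ok.
bb: 2b undefined. 2b->0: ok.
All examples now run through 3 states with every (state, symbol) defined. Accept strings end in {0,2}, Reject strings end in {1}; accept={0,2}.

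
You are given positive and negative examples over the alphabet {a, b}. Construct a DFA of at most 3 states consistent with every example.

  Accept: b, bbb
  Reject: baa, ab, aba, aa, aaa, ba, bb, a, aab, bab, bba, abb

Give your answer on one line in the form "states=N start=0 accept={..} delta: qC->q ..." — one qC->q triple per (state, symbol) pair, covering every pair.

states=3 start=0 accept={2} delta: 0a->1 0b->2 1a->1 1b->1 2a->1 2b->0

State merging on the prefix tree: take the shortest (then alphabetical) example prefix whose next move is undefined and point that move at state 0, else 1, else 2, ...; a target is out if some Accept/Reject pair would then sit in one state with the same input left (inseparable). If every existing state is out, open a new one.
a: 0a undefined. 0a->0: no, b/ab meet in 0 with "b" left. Open state 1: 0a->1.
b: 0b undefined. 0b->0: no, b/bb meet in 0. 0b->1: no, b/a meet in 1. Open state 2: 0b->2.
aa: 1a undefined. 1a->0: no, b/aab meet in 2. 1a->1: ok.
ab: 1b undefined. 1b->0: no, b/abb meet in 2. 1b->1: ok.
ba: 2a undefined. 2a->0: no, b/bab meet in 2. 2a->1: ok.
bb: 2b undefined. 2b->0: ok.
All examples now run through 3 states with every (state, symbol) defined. Accept strings end in {2}, Reject strings end in {0,1}; accept={2}.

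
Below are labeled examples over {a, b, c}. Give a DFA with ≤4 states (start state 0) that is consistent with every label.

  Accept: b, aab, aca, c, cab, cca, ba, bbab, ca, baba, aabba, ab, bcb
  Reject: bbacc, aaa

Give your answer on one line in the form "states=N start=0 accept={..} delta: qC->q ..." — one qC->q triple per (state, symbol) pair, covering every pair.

Grow the machine one transition at a time. Run the examples from 0; the earliest place one falls off (shortest prefix, ties alphabetical) gets sent to the lowest-numbered state that keeps every Accept/Reject pair distinguishable — a pair clashes when both reach the same state with identical unread suffix — and to a fresh state only if none does.
a: 0a undefined. 0a->0: ok.
b: 0b undefined. 0b->0: no, b/aaa meet in 0. Open state 1: 0b->1.
c: 0c undefined. 0c->0: no, aca/aaa meet in 0. 0c->1: ok.
ba: 1a undefined. 1a->0: no, aca/aaa meet in 0. 1a->1: ok.
bb: 1b undefined. 1b->0: no, cab/aaa meet in 0. 1b->1: ok.
bc: 1c undefined. 1c->0: no, b/bbacc meet in 1. 1c->1: no, b/bbacc meet in 1. Open state 2: 1c->2.
bcb: 2b undefined. 2b->0: no, bcb/aaa meet in 0. 2b->1: ok.
cca: 2a undefined. 2a->0: no, cca/aaa meet in 0. 2a->1: ok.
bbacc: 2c undefined. 2c->0: ok.
All examples now run through 3 states with every (state, symbol) defined. Accept strings end in {1}, Reject strings end in {0}; accept={1}.

states=3 start=0 accept={1} delta: 0a->0 0b->1 0c->1 1a->1 1b->1 1c->2 2a->1 2b->1 2c->0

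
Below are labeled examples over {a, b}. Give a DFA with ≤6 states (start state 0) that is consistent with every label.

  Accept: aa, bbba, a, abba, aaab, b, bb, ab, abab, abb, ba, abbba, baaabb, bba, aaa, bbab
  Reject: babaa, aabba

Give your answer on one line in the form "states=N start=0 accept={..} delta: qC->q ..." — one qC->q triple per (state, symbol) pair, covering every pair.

State merging on the prefix tree: take the shortest (then alphabetical) example prefix whose next move is undefined and point that move at state 0, else 1, else 2, ...; a target is out if some Accept/Reject pair would then sit in one state with the same input left (inseparable). If every existing state is out, open a new one.
a: 0a undefined. 0a->0: no, abba/aabba meet in 0 with "bba" left. Open state 1: 0a->1.
b: 0b undefined. 0b->0: ok.
aa: 1a undefined. 1a->0: no, bbba/aabba meet in 1. 1a->1: no, abba/aabba meet in 1 with "bba" left. Open state 2: 1a->2.
ab: 1b undefined. 1b->0: no, aa/babaa meet in 2. 1b->1: no, aaa/babaa meet in 2 with "a" left. 1b->2: no, abbba/aabba meet in 2 with "bba" left. Open state 3: 1b->3.
aaa: 2a undefined. 2a->0: ok.
aab: 2b undefined. 2b->0: no, bbba/aabba meet in 1. 2b->1: ok.
aba: 3a undefined. 3a->0: no, bbba/babaa meet in 1. 3a->1: no, aa/babaa meet in 2. 3a->2: no, aa/aabba meet in 2. 3a->3: no, ab/babaa meet in 3. Open state 4: 3a->4.
abb: 3b undefined. 3b->0: ok.
abab: 4b undefined. 4b->0: ok.
babaa: 4a undefined. 4a->0: no, aaab/babaa meet in 0. 4a->1: no, bbba/babaa meet in 1. 4a->2: no, aa/babaa meet in 2. 4a->3: no, ab/babaa meet in 3. 4a->4: ok.
All examples now run through 5 states with every (state, symbol) defined. Accept strings end in {0,1,2,3}, Reject strings end in {4}; accept={0,1,2,3}.

states=5 start=0 accept={0,1,2,3} delta: 0a->1 0b->0 1a->2 1b->3 2a->0 2b->1 3a->4 3b->0 4a->4 4b->0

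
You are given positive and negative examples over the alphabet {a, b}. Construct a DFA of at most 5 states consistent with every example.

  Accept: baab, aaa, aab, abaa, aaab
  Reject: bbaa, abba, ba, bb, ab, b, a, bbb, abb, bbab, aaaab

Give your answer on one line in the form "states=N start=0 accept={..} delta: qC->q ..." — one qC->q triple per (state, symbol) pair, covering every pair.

states=4 start=0 accept={3} delta: 0a->1 0b->0 1a->2 1b->1 2a->3 2b->3 3a->0 3b->3

Grow the machine one transition at a time. Run the examples from 0; the earliest place one falls off (shortest prefix, ties alphabetical) gets sent to the lowest-numbered state that keeps every Accept/Reject pair distinguishable — a pair clashes when both reach the same state with identical unread suffix — and to a fresh state only if none does.
a: 0a undefined. 0a->0: no, aaa/a meet in 0. Open state 1: 0a->1.
b: 0b undefined. 0b->0: ok.
aa: 1a undefined. 1a->0: no, baab/bbaa meet in 0. 1a->1: no, baab/ab meet in 1 with "b" left. Open state 2: 1a->2.
ab: 1b undefined. 1b->0: no, abaa/bbaa meet in 2. 1b->1: ok.
aaa: 2a undefined. 2a->0: no, aaa/bb meet in 0. 2a->1: no, baab/aaaab meet in 2 with "b" left. 2a->2: no, baab/aaaab meet in 2 with "b" left. Open state 3: 2a->3.
aab: 2b undefined. 2b->0: no, baab/bb meet in 0. 2b->1: no, baab/ba meet in 1. 2b->2: no, baab/bbaa meet in 2. 2b->3: ok.
aaaa: 3a undefined. 3a->0: ok.
aaab: 3b undefined. 3b->0: no, aaab/bb meet in 0. 3b->1: no, aaab/ba meet in 1. 3b->2: no, aaab/bbaa meet in 2. 3b->3: ok.
All examples now run through 4 states with every (state, symbol) defined. Accept strings end in {3}, Reject strings end in {0,1,2}; accept={3}.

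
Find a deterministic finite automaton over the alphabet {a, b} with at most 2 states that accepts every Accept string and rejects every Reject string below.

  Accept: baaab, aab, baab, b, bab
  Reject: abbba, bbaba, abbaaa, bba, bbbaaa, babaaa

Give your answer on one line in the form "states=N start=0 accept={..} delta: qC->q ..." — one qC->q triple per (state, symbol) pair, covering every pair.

Fold the examples into a partial DFA from state 0: repeatedly fix the first undefined (state, symbol) met by the shortest-then-alphabetical prefix, trying targets in increasing order and rejecting any under which an Accept and a Reject string meet in one state with the same remainder; add a state when all current targets are rejected. Accepting states are where Accept strings end.
a: 0a undefined. 0a->0: ok.
b: 0b undefined. 0b->0: no, baaab/abbba meet in 0. Open state 1: 0b->1.
ba: 1a undefined. 1a->0: ok.
bb: 1b undefined. 1b->0: ok.
All examples now run through 2 states with every (state, symbol) defined. Accept strings end in {1}, Reject strings end in {0}; accept={1}.

states=2 start=0 accept={1} delta: 0a->0 0b->1 1a->0 1b->0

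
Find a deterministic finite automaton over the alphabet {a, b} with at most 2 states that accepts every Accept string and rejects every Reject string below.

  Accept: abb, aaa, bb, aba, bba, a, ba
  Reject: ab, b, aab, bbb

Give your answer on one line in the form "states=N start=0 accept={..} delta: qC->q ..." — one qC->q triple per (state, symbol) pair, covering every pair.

Grow the machine one transition at a time. Run the examples from 0; the earliest place one falls off (shortest prefix, ties alphabetical) gets sent to the lowest-numbered state that keeps every Accept/Reject pair distinguishable — a pair clashes when both reach the same state with identical unread suffix — and to a fresh state only if none does.
a: 0a undefined. 0a->0: ok.
b: 0b undefined. 0b->0: no, abb/ab meet in 0. Open state 1: 0b->1.
ba: 1a undefined. 1a->0: ok.
bb: 1b undefined. 1b->0: ok.
All examples now run through 2 states with every (state, symbol) defined. Accept strings end in {0}, Reject strings end in {1}; accept={0}.

states=2 start=0 accept={0} delta: 0a->0 0b->1 1a->0 1b->0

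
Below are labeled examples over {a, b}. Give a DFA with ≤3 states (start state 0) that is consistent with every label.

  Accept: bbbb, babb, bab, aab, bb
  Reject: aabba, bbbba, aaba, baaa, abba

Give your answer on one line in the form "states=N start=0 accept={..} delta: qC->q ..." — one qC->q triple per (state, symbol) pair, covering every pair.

Grow the machine one transition at a time. Run the examples from 0; the earliest place one falls off (shortest prefix, ties alphabetical) gets sent to the lowest-numbered state that keeps every Accept/Reject pair distinguishable — a pair clashes when both reach the same state with identical unread suffix — and to a fresh state only if none does.
a: 0a undefined. 0a->0: ok.
b: 0b undefined. 0b->0: no, bbbb/aabba meet in 0. Open state 1: 0b->1.
ba: 1a undefined. 1a->0: ok.
bb: 1b undefined. 1b->0: no, bbbb/aabba meet in 0. 1b->1: ok.
All examples now run through 2 states with every (state, symbol) defined. Accept strings end in {1}, Reject strings end in {0}; accept={1}.

states=2 start=0 accept={1} delta: 0a->0 0b->1 1a->0 1b->1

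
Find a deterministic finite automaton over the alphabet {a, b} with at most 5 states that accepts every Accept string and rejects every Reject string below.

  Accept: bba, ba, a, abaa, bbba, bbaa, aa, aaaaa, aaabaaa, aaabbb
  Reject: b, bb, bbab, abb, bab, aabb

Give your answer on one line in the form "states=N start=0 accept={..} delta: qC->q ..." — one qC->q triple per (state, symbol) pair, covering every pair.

Grow the machine one transition at a time. Run the examples from 0; the earliest place one falls off (shortest prefix, ties alphabetical) gets sent to the lowest-numbered state that keeps every Accept/Reject pair distinguishable — a pair clashes when both reach the same state with identical unread suffix — and to a fresh state only if none does.
a: 0a undefined. 0a->0: ok.
b: 0b undefined. 0b->0: no, bba/b meet in 0. Open state 1: 0b->1.
ba: 1a undefined. 1a->0: ok.
bb: 1b undefined. 1b->0: no, bba/bb meet in 0. 1b->1: no, aaabbb/b meet in 1. Open state 2: 1b->2.
bba: 2a undefined. 2a->0: ok.
bbb: 2b undefined. 2b->0: ok.
All examples now run through 3 states with every (state, symbol) defined. Accept strings end in {0}, Reject strings end in {1,2}; accept={0}.

states=3 start=0 accept={0} delta: 0a->0 0b->1 1a->0 1b->2 2a->0 2b->0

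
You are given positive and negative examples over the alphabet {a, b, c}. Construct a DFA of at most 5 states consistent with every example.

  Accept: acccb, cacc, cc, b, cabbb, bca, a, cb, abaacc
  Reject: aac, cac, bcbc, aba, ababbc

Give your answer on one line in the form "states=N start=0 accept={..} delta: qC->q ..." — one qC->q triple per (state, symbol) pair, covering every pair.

states=3 start=0 accept={0,1} delta: 0a->0 0b->1 0c->2 1a->2 1b->0 1c->2 2a->0 2b->0 2c->0

Grow the machine one transition at a time. Run the examples from 0; the earliest place one falls off (shortest prefix, ties alphabetical) gets sent to the lowest-numbered state that keeps every Accept/Reject pair distinguishable — a pair clashes when both reach the same state with identical unread suffix — and to a fresh state only if none does.
a: 0a undefined. 0a->0: ok.
b: 0b undefined. 0b->0: no, b/aba meet in 0. Open state 1: 0b->1.
c: 0c undefined. 0c->0: no, cacc/aac meet in 0. 0c->1: no, b/aac meet in 1. Open state 2: 0c->2.
bc: 1c undefined. 1c->0: no, bca/bcbc meet in 0. 1c->1: no, bca/aba meet in 1 with "a" left. 1c->2: ok.
ca: 2a undefined. 2a->0: ok.
cb: 2b undefined. 2b->0: ok.
cc: 2c undefined. 2c->0: ok.
aba: 1a undefined. 1a->0: no, acccb/aba meet in 0. 1a->1: no, b/aba meet in 1. 1a->2: ok.
cabb: 1b undefined. 1b->0: ok.
All examples now run through 3 states with every (state, symbol) defined. Accept strings end in {0,1}, Reject strings end in {2}; accept={0,1}.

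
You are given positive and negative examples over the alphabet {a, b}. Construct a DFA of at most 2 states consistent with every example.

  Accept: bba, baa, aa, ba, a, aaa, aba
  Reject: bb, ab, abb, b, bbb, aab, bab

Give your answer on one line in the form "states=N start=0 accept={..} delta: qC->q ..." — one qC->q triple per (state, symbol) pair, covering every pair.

states=2 start=0 accept={0} delta: 0a->0 0b->1 1a->0 1b->1

Grow the machine one transition at a time. Run the examples from 0; the earliest place one falls off (shortest prefix, ties alphabetical) gets sent to the lowest-numbered state that keeps every Accept/Reject pair distinguishable — a pair clashes when both reach the same state with identical unread suffix — and to a fresh state only if none does.
a: 0a undefined. 0a->0: ok.
b: 0b undefined. 0b->0: no, bba/bb meet in 0. Open state 1: 0b->1.
ba: 1a undefined. 1a->0: ok.
bb: 1b undefined. 1b->0: no, bba/bb meet in 0. 1b->1: ok.
All examples now run through 2 states with every (state, symbol) defined. Accept strings end in {0}, Reject strings end in {1}; accept={0}.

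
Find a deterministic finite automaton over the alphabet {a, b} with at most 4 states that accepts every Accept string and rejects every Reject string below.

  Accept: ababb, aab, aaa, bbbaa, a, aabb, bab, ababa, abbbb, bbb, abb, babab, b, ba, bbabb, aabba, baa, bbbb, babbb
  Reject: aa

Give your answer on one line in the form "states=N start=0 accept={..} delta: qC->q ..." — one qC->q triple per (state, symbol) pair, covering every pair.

State merging on the prefix tree: take the shortest (then alphabetical) example prefix whose next move is undefined and point that move at state 0, else 1, else 2, ...; a target is out if some Accept/Reject pair would then sit in one state with the same input left (inseparable). If every existing state is out, open a new one.
a: 0a undefined. 0a->0: no, aaa/aa meet in 0. Open state 1: 0a->1.
b: 0b undefined. 0b->0: no, bbbaa/aa meet in 1 with "a" left. 0b->1: no, ba/aa meet in 1 with "a" left. Open state 2: 0b->2.
aa: 1a undefined. 1a->0: ok.
ab: 1b undefined. 1b->0: ok.
ba: 2a undefined. 2a->0: no, ba/aa meet in 0. 2a->1: no, bab/aa meet in 0. 2a->2: ok.
bb: 2b undefined. 2b->0: no, aabb/aa meet in 0. 2b->1: no, bbbaa/aa meet in 0. 2b->2: ok.
All examples now run through 3 states with every (state, symbol) defined. Accept strings end in {1,2}, Reject strings end in {0}; accept={1,2}.

states=3 start=0 accept={1,2} delta: 0a->1 0b->2 1a->0 1b->0 2a->2 2b->2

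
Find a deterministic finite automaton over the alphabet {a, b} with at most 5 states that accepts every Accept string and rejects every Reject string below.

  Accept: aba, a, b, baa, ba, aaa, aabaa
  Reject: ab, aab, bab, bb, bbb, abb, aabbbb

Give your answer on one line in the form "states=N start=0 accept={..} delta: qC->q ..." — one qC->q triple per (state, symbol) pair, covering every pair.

State merging on the prefix tree: take the shortest (then alphabetical) example prefix whose next move is undefined and point that move at state 0, else 1, else 2, ...; a target is out if some Accept/Reject pair would then sit in one state with the same input left (inseparable). If every existing state is out, open a new one.
a: 0a undefined. 0a->0: no, b/ab meet in 0 with "b" left. Open state 1: 0a->1.
b: 0b undefined. 0b->0: no, b/bb meet in 0. 0b->1: ok.
aa: 1a undefined. 1a->0: no, a/aab meet in 1. 1a->1: ok.
ab: 1b undefined. 1b->0: no, aba/bbb meet in 1. 1b->1: no, aba/ab meet in 1. Open state 2: 1b->2.
aba: 2a undefined. 2a->0: ok.
abb: 2b undefined. 2b->0: no, aba/bbb meet in 0. 2b->1: no, a/bbb meet in 1. 2b->2: ok.
All examples now run through 3 states with every (state, symbol) defined. Accept strings end in {0,1}, Reject strings end in {2}; accept={0,1}.

states=3 start=0 accept={0,1} delta: 0a->1 0b->1 1a->1 1b->2 2a->0 2b->2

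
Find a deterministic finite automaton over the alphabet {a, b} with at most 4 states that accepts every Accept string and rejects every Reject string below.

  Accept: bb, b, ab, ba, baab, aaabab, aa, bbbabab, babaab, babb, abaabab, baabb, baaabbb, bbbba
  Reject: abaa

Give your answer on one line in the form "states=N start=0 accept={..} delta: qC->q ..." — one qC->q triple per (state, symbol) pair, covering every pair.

State merging on the prefix tree: take the shortest (then alphabetical) example prefix whose next move is undefined and point that move at state 0, else 1, else 2, ...; a target is out if some Accept/Reject pair would then sit in one state with the same input left (inseparable). If every existing state is out, open a new one.
a: 0a undefined. 0a->0: ok.
b: 0b undefined. 0b->0: no, bb/abaa meet in 0. Open state 1: 0b->1.
ba: 1a undefined. 1a->0: no, ba/abaa meet in 0. 1a->1: no, b/abaa meet in 1. Open state 2: 1a->2.
bb: 1b undefined. 1b->0: ok.
baa: 2a undefined. 2a->0: no, bb/abaa meet in 0. 2a->1: no, b/abaa meet in 1. 2a->2: no, ba/abaa meet in 2. Open state 3: 2a->3.
bab: 2b undefined. 2b->0: ok.
baaa: 3a undefined. 3a->0: ok.
baab: 3b undefined. 3b->0: ok.
All examples now run through 4 states with every (state, symbol) defined. Accept strings end in {0,1,2}, Reject strings end in {3}; accept={0,1,2}.

states=4 start=0 accept={0,1,2} delta: 0a->0 0b->1 1a->2 1b->0 2a->3 2b->0 3a->0 3b->0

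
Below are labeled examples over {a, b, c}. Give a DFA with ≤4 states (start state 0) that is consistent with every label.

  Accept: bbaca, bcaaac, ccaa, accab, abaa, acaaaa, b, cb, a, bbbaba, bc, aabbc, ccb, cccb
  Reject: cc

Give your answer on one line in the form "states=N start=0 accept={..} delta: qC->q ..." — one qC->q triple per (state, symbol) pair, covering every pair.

Fold the examples into a partial DFA from state 0: repeatedly fix the first undefined (state, symbol) met by the shortest-then-alphabetical prefix, trying targets in increasing order and rejecting any under which an Accept and a Reject string meet in one state with the same remainder; add a state when all current targets are rejected. Accepting states are where Accept strings end.
a: 0a undefined. 0a->0: ok.
b: 0b undefined. 0b->0: ok.
c: 0c undefined. 0c->0: no, bbaca/cc meet in 0. Open state 1: 0c->1.
cb: 1b undefined. 1b->0: ok.
cc: 1c undefined. 1c->0: no, ccaa/cc meet in 0. 1c->1: no, bc/cc meet in 1. Open state 2: 1c->2.
aca: 1a undefined. 1a->0: ok.
cca: 2a undefined. 2a->0: ok.
ccb: 2b undefined. 2b->0: ok.
ccc: 2c undefined. 2c->0: ok.
All examples now run through 3 states with every (state, symbol) defined. Accept strings end in {0,1}, Reject strings end in {2}; accept={0,1}.

states=3 start=0 accept={0,1} delta: 0a->0 0b->0 0c->1 1a->0 1b->0 1c->2 2a->0 2b->0 2c->0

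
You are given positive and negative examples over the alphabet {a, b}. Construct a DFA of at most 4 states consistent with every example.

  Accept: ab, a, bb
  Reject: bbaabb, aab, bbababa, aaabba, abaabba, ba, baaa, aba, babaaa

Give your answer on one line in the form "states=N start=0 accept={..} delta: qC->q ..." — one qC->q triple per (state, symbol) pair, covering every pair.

Fold the examples into a partial DFA from state 0: repeatedly fix the first undefined (state, symbol) met by the shortest-then-alphabetical prefix, trying targets in increasing order and rejecting any under which an Accept and a Reject string meet in one state with the same remainder; add a state when all current targets are rejected. Accepting states are where Accept strings end.
a: 0a undefined. 0a->0: no, ab/aab meet in 0 with "b" left. Open state 1: 0a->1.
b: 0b undefined. 0b->0: no, a/ba meet in 1. 0b->1: ok.
aa: 1a undefined. 1a->0: no, a/aab meet in 1. 1a->1: no, ab/aab meet in 1 with "b" left. Open state 2: 1a->2.
ab: 1b undefined. 1b->0: no, a/bbababa meet in 1. 1b->1: ok.
aaa: 2a undefined. 2a->0: no, ab/bbaabb meet in 1. 2a->1: no, ab/bbaabb meet in 1. 2a->2: ok.
aab: 2b undefined. 2b->0: no, ab/bbaabb meet in 1. 2b->1: no, ab/bbaabb meet in 1. 2b->2: ok.
All examples now run through 3 states with every (state, symbol) defined. Accept strings end in {1}, Reject strings end in {2}; accept={1}.

states=3 start=0 accept={1} delta: 0a->1 0b->1 1a->2 1b->1 2a->2 2b->2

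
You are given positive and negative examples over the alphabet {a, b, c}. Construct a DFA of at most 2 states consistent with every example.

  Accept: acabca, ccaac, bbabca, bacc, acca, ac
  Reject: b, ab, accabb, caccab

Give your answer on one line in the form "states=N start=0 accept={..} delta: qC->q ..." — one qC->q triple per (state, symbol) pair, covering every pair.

states=2 start=0 accept={1} delta: 0a->0 0b->0 0c->1 1a->1 1b->0 1c->1

State merging on the prefix tree: take the shortest (then alphabetical) example prefix whose next move is undefined and point that move at state 0, else 1, else 2, ...; a target is out if some Accept/Reject pair would then sit in one state with the same input left (inseparable). If every existing state is out, open a new one.
a: 0a undefined. 0a->0: ok.
b: 0b undefined. 0b->0: ok.
c: 0c undefined. 0c->0: no, acabca/b meet in 0. Open state 1: 0c->1.
ca: 1a undefined. 1a->0: no, acabca/b meet in 0. 1a->1: ok.
cc: 1c undefined. 1c->0: no, bacc/b meet in 0. 1c->1: ok.
acab: 1b undefined. 1b->0: ok.
All examples now run through 2 states with every (state, symbol) defined. Accept strings end in {1}, Reject strings end in {0}; accept={1}.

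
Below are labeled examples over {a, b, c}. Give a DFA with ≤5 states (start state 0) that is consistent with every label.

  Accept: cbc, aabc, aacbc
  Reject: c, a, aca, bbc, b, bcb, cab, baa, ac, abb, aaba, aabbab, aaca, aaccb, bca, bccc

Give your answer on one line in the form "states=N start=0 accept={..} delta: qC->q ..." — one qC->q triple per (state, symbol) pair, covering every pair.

Grow the machine one transition at a time. Run the examples from 0; the earliest place one falls off (shortest prefix, ties alphabetical) gets sent to the lowest-numbered state that keeps every Accept/Reject pair distinguishable — a pair clashes when both reach the same state with identical unread suffix — and to a fresh state only if none does.
a: 0a undefined. 0a->0: ok.
b: 0b undefined. 0b->0: no, aabc/c meet in 0 with "c" left. Open state 1: 0b->1.
c: 0c undefined. 0c->0: ok.
ba: 1a undefined. 1a->0: ok.
bb: 1b undefined. 1b->0: ok.
bc: 1c undefined. 1c->0: no, cbc/c meet in 0. 1c->1: no, cbc/b meet in 1. Open state 2: 1c->2.
bca: 2a undefined. 2a->0: ok.
bcb: 2b undefined. 2b->0: ok.
bcc: 2c undefined. 2c->0: ok.
All examples now run through 3 states with every (state, symbol) defined. Accept strings end in {2}, Reject strings end in {0,1}; accept={2}.

states=3 start=0 accept={2} delta: 0a->0 0b->1 0c->0 1a->0 1b->0 1c->2 2a->0 2b->0 2c->0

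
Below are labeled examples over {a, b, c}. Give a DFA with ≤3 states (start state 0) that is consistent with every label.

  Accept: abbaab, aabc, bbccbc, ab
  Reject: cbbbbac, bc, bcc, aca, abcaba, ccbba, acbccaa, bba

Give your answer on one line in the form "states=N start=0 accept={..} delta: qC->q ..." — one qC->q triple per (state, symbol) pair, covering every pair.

State merging on the prefix tree: take the shortest (then alphabetical) example prefix whose next move is undefined and point that move at state 0, else 1, else 2, ...; a target is out if some Accept/Reject pair would then sit in one state with the same input left (inseparable). If every existing state is out, open a new one.
a: 0a undefined. 0a->0: no, aabc/bc meet in 0 with "bc" left. Open state 1: 0a->1.
b: 0b undefined. 0b->0: ok.
c: 0c undefined. 0c->0: no, bbccbc/bc meet in 0. 0c->1: ok.
aa: 1a undefined. 1a->0: no, aabc/bc meet in 1. 1a->1: ok.
ab: 1b undefined. 1b->0: no, aabc/bc meet in 1. 1b->1: no, abbaab/bc meet in 1. Open state 2: 1b->2.
ac: 1c undefined. 1c->0: no, bbccbc/bc meet in 1. 1c->1: ok.
abb: 2b undefined. 2b->0: ok.
abc: 2c undefined. 2c->0: ok.
abcaba: 2a undefined. 2a->0: no, aabc/abcaba meet in 0. 2a->1: ok.
All examples now run through 3 states with every (state, symbol) defined. Accept strings end in {0,2}, Reject strings end in {1}; accept={0,2}.

states=3 start=0 accept={0,2} delta: 0a->1 0b->0 0c->1 1a->1 1b->2 1c->1 2a->1 2b->0 2c->0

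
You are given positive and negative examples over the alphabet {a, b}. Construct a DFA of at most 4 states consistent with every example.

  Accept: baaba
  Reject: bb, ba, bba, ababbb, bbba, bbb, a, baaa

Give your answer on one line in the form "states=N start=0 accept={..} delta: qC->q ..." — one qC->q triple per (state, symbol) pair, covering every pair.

State merging on the prefix tree: take the shortest (then alphabetical) example prefix whose next move is undefined and point that move at state 0, else 1, else 2, ...; a target is out if some Accept/Reject pair would then sit in one state with the same input left (inseparable). If every existing state is out, open a new one.
a: 0a undefined. 0a->0: ok.
b: 0b undefined. 0b->0: no, baaba/bb meet in 0. Open state 1: 0b->1.
ba: 1a undefined. 1a->0: no, baaba/ba meet in 0. 1a->1: no, baaba/bba meet in 1 with "ba" left. Open state 2: 1a->2.
bb: 1b undefined. 1b->0: ok.
baa: 2a undefined. 2a->0: no, baaba/ba meet in 2. 2a->1: no, baaba/bb meet in 0. 2a->2: ok.
abab: 2b undefined. 2b->0: no, baaba/bb meet in 0. 2b->1: no, baaba/ba meet in 2. 2b->2: no, baaba/ba meet in 2. Open state 3: 2b->3.
ababb: 3b undefined. 3b->0: ok.
baaba: 3a undefined. 3a->0: no, baaba/bb meet in 0. 3a->1: no, baaba/ababbb meet in 1. 3a->2: no, baaba/ba meet in 2. 3a->3: ok.
All examples now run through 4 states with every (state, symbol) defined. Accept strings end in {3}, Reject strings end in {0,1,2}; accept={3}.

states=4 start=0 accept={3} delta: 0a->0 0b->1 1a->2 1b->0 2a->2 2b->3 3a->3 3b->0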